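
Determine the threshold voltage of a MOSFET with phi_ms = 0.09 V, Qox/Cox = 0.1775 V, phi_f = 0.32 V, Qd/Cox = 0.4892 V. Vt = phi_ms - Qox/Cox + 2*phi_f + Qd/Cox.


Step 1: Vt = phi_ms - Qox/Cox + 2*phi_f + Qd/Cox
Step 2: Vt = 0.09 - 0.1775 + 2*0.32 + 0.4892
Step 3: Vt = 0.09 - 0.1775 + 0.64 + 0.4892
Step 4: Vt = 1.0417 V

1.0417


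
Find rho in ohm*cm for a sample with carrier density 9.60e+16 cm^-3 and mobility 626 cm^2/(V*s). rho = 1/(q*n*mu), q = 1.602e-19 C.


Step 1: sigma = q * n * mu = 1.602e-19 * 9.60e+16 * 626 = 9.62738e+00 S/cm
Step 2: rho = 1 / sigma = 1 / 9.62738e+00 = 0.1039 ohm*cm

0.1039


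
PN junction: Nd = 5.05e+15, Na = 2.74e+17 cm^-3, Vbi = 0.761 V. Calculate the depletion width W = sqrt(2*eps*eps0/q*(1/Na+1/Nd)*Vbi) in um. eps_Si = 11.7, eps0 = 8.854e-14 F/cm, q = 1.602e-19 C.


Step 1: 1/Na + 1/Nd = 1/2.74e+17 + 1/5.05e+15 = 2.01669e-16
Step 2: 2*eps*eps0/q = 2*11.7*8.854e-14/1.602e-19 = 1.293281e+07
Step 3: W^2 = 1.293281e+07 * 2.01669e-16 * 0.761 = 1.98480e-09
Step 4: W = sqrt(1.98480e-09) = 4.455e-05 cm = 0.4455 um

0.4455


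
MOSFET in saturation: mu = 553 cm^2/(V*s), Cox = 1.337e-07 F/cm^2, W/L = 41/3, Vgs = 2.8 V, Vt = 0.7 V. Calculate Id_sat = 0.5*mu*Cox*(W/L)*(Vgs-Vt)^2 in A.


Step 1: Overdrive voltage Vov = Vgs - Vt = 2.8 - 0.7 = 2.1 V
Step 2: W/L = 41/3 = 13.6667
Step 3: Id = 0.5 * 553 * 1.337e-07 * 13.6667 * 2.1^2
Step 4: Id = 2.23e-03 A

2.23e-03


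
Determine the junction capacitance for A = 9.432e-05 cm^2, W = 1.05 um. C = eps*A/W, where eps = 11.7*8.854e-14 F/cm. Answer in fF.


Step 1: eps_Si = 11.7 * 8.854e-14 = 1.035918e-12 F/cm
Step 2: W in cm = 1.05 * 1e-4 = 1.05e-04 cm
Step 3: C = 1.035918e-12 * 9.432e-05 / 1.05e-04 = 9.305503e-13 F
Step 4: C = 930.55 fF

930.55


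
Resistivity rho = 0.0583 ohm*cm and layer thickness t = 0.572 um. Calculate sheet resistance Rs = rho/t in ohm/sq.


Step 1: Convert thickness to cm: t = 0.572 um = 5.7200e-05 cm
Step 2: Rs = rho / t = 0.0583 / 5.7200e-05
Step 3: Rs = 1019.2 ohm/sq

1019.2


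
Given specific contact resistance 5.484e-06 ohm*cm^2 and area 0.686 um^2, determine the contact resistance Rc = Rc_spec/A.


Step 1: Convert area to cm^2: 0.686 um^2 = 6.8600e-09 cm^2
Step 2: Rc = Rc_spec / A = 5.484e-06 / 6.8600e-09
Step 3: Rc = 7.99e+02 ohms

7.99e+02


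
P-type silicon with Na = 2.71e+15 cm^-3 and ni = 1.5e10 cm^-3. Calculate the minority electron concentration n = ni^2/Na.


Step 1: Majority hole concentration p ≈ Na = 2.71e+15 cm^-3
Step 2: n = ni^2 / Na = (1.5e10)^2 / 2.71e+15
Step 3: n = 8.30e+04 cm^-3

8.30e+04


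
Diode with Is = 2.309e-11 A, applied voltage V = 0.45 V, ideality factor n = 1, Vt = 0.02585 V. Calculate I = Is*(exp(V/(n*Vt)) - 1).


Step 1: V/(n*Vt) = 0.45/(1*0.02585) = 17.4081
Step 2: exp(17.4081) = 3.6328e+07
Step 3: I = 2.309e-11 * (3.6328e+07 - 1) = 8.39e-04 A

8.39e-04


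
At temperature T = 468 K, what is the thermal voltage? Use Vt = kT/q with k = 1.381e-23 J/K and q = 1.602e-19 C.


Step 1: kT = 1.381e-23 * 468 = 6.46308e-21 J
Step 2: Vt = kT/q = 6.46308e-21 / 1.602e-19
Step 3: Vt = 0.04034 V

0.04034


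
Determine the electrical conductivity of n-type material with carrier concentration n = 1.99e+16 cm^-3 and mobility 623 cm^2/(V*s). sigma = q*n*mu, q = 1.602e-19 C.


Step 1: sigma = q * n * mu
Step 2: sigma = 1.602e-19 * 1.99e+16 * 623
Step 3: sigma = 1.986e+00 S/cm

1.986e+00


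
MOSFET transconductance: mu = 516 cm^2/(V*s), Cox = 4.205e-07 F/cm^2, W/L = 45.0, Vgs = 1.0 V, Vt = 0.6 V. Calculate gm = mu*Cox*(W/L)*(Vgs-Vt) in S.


Step 1: Vov = Vgs - Vt = 1.0 - 0.6 = 0.4 V
Step 2: gm = mu * Cox * (W/L) * Vov
Step 3: gm = 516 * 4.205e-07 * 45.0 * 0.4 = 3.91e-03 S

3.91e-03


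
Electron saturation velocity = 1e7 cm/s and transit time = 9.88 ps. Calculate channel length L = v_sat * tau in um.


Step 1: tau in seconds = 9.88 ps * 1e-12 = 9.8800e-12 s
Step 2: L = v_sat * tau = 1e7 * 9.8800e-12 = 9.8800e-05 cm
Step 3: L in um = 9.8800e-05 * 1e4 = 0.988 um

0.988


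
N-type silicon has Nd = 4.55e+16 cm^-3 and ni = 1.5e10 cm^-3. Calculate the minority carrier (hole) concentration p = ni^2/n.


Step 1: Since Nd >> ni, n ≈ Nd = 4.55e+16 cm^-3
Step 2: p = ni^2 / n = (1.5e10)^2 / 4.55e+16
Step 3: p = 2.25e20 / 4.55e+16 = 4.95e+03 cm^-3

4.95e+03


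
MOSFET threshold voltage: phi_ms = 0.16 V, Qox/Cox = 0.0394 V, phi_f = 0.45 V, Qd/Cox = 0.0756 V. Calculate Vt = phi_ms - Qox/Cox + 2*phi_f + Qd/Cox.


Step 1: Vt = phi_ms - Qox/Cox + 2*phi_f + Qd/Cox
Step 2: Vt = 0.16 - 0.0394 + 2*0.45 + 0.0756
Step 3: Vt = 0.16 - 0.0394 + 0.9 + 0.0756
Step 4: Vt = 1.0962 V

1.0962


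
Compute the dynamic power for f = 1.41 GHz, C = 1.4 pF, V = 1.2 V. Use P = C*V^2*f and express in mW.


Step 1: V^2 = 1.2^2 = 1.44 V^2
Step 2: P = C*V^2*f = 1.4e-12 F * 1.44 * 1.41e9 Hz
Step 3: P = 2.84256e-03 W
Step 4: P = 2.843 mW

2.843


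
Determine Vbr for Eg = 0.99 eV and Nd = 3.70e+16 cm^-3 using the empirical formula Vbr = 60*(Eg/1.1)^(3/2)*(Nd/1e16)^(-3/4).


Step 1: Eg/1.1 = 0.99/1.1 = 0.900000
Step 2: (Eg/1.1)^1.5 = 0.900000^1.5 = 0.853815
Step 3: (Nd/1e16)^(-0.75) = (3.7)^(-0.75) = 0.374842
Step 4: Vbr = 60 * 0.853815 * 0.374842 = 19.2 V

19.2


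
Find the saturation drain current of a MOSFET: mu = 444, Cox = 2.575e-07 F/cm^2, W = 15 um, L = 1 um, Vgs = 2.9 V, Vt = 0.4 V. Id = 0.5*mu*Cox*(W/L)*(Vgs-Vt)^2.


Step 1: Overdrive voltage Vov = Vgs - Vt = 2.9 - 0.4 = 2.5 V
Step 2: W/L = 15/1 = 15
Step 3: Id = 0.5 * 444 * 2.575e-07 * 15 * 2.5^2
Step 4: Id = 5.36e-03 A

5.36e-03


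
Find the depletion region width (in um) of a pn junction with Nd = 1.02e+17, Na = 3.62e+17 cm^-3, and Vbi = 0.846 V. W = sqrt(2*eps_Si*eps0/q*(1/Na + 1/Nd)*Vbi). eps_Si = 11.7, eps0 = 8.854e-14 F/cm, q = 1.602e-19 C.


Step 1: 1/Na + 1/Nd = 1/3.62e+17 + 1/1.02e+17 = 1.25664e-17
Step 2: 2*eps*eps0/q = 2*11.7*8.854e-14/1.602e-19 = 1.293281e+07
Step 3: W^2 = 1.293281e+07 * 1.25664e-17 * 0.846 = 1.37491e-10
Step 4: W = sqrt(1.37491e-10) = 1.173e-05 cm = 0.1173 um

0.1173


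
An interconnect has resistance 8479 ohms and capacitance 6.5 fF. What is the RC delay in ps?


Step 1: tau = R * C
Step 2: tau = 8479 * 6.5 fF = 8479 * 6.5e-15 F
Step 3: tau = 5.51135e-11 s = 55.1135 ps

55.1135


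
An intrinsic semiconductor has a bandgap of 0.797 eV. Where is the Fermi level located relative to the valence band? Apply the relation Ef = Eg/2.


Step 1: For an intrinsic semiconductor, the Fermi level sits at midgap.
Step 2: Ef = Eg / 2 = 0.797 / 2 = 0.3985 eV

0.3985


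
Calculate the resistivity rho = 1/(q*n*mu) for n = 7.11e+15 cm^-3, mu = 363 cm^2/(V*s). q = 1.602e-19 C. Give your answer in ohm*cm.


Step 1: sigma = q * n * mu = 1.602e-19 * 7.11e+15 * 363 = 4.13465e-01 S/cm
Step 2: rho = 1 / sigma = 1 / 4.13465e-01 = 2.419 ohm*cm

2.419


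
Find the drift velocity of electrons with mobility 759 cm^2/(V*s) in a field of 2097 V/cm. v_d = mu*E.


Step 1: v_d = mu * E
Step 2: v_d = 759 * 2097 = 1591623
Step 3: v_d = 1.59e+06 cm/s

1.59e+06


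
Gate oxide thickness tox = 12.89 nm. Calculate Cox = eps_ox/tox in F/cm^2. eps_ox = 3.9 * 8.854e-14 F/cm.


Step 1: eps_ox = 3.9 * 8.854e-14 = 3.45306e-13 F/cm
Step 2: tox in cm = 12.89 nm * 1e-7 = 1.2890e-06 cm
Step 3: Cox = 3.45306e-13 / 1.2890e-06 = 2.68e-07 F/cm^2

2.68e-07


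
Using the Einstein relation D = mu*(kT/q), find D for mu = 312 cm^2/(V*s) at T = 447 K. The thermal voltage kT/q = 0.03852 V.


Step 1: D = mu * (kT/q)
Step 2: D = 312 * 0.03852
Step 3: D = 12.02 cm^2/s

12.02


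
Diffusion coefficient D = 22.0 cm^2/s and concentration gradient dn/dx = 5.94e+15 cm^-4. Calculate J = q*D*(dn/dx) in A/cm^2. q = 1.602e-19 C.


Step 1: J = q * D * (dn/dx)
Step 2: J = 1.602e-19 * 22.0 * 5.94e+15
Step 3: J = 2.09e-02 A/cm^2

2.09e-02


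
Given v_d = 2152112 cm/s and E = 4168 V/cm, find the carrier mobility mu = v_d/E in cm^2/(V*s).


Step 1: mu = v_d / E
Step 2: mu = 2152112 / 4168
Step 3: mu = 516.34 cm^2/(V*s)

516.34


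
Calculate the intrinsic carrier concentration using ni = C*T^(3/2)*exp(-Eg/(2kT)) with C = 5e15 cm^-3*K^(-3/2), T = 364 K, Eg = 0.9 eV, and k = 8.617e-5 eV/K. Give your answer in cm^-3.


Step 1: Compute kT = 8.617e-5 * 364 = 0.03136588 eV
Step 2: Exponent = -Eg/(2kT) = -0.9/(2*0.03136588) = -14.34680
Step 3: T^(3/2) = 364^1.5 = 6944.68
Step 4: ni = 5e15 * 6944.68 * exp(-14.34680) = 2.04e+13 cm^-3

2.04e+13


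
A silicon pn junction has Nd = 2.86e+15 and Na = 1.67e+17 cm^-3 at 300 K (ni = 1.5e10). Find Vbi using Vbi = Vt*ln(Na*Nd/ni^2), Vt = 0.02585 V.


Step 1: Compute Na*Nd/ni^2 = 1.67e+17 * 2.86e+15 / (1.5e10)^2 = 2.1228e+12
Step 2: ln(2.1228e+12) = 28.3838
Step 3: Vbi = 0.02585 * 28.3838 = 0.734 V

0.734


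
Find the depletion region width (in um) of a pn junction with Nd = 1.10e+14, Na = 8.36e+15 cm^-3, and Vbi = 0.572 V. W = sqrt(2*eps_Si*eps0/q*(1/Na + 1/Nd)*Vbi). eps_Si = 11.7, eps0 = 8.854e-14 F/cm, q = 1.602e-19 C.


Step 1: 1/Na + 1/Nd = 1/8.36e+15 + 1/1.10e+14 = 9.21053e-15
Step 2: 2*eps*eps0/q = 2*11.7*8.854e-14/1.602e-19 = 1.293281e+07
Step 3: W^2 = 1.293281e+07 * 9.21053e-15 * 0.572 = 6.81355e-08
Step 4: W = sqrt(6.81355e-08) = 2.610e-04 cm = 2.61 um

2.61


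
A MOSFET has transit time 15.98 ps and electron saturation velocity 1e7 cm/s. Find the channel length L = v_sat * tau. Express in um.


Step 1: tau in seconds = 15.98 ps * 1e-12 = 1.5980e-11 s
Step 2: L = v_sat * tau = 1e7 * 1.5980e-11 = 1.5980e-04 cm
Step 3: L in um = 1.5980e-04 * 1e4 = 1.598 um

1.598


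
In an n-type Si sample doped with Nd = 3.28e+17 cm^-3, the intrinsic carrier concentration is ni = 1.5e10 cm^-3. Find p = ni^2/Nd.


Step 1: Since Nd >> ni, n ≈ Nd = 3.28e+17 cm^-3
Step 2: p = ni^2 / n = (1.5e10)^2 / 3.28e+17
Step 3: p = 2.25e20 / 3.28e+17 = 6.86e+02 cm^-3

6.86e+02


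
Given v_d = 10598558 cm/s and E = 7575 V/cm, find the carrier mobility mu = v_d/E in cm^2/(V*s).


Step 1: mu = v_d / E
Step 2: mu = 10598558 / 7575
Step 3: mu = 1399.15 cm^2/(V*s)

1399.15


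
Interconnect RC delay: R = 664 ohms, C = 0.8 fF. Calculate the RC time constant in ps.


Step 1: tau = R * C
Step 2: tau = 664 * 0.8 fF = 664 * 8.0e-16 F
Step 3: tau = 5.312e-13 s = 0.5312 ps

0.5312


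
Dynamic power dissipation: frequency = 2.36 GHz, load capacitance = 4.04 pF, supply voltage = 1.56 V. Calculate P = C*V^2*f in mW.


Step 1: V^2 = 1.56^2 = 2.4336 V^2
Step 2: P = C*V^2*f = 4.04e-12 F * 2.4336 * 2.36e9 Hz
Step 3: P = 2.320291584e-02 W
Step 4: P = 23.203 mW

23.203


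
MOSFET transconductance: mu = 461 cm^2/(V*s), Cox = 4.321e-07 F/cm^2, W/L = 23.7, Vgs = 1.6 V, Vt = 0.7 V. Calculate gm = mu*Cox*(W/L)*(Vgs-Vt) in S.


Step 1: Vov = Vgs - Vt = 1.6 - 0.7 = 0.9 V
Step 2: gm = mu * Cox * (W/L) * Vov
Step 3: gm = 461 * 4.321e-07 * 23.7 * 0.9 = 4.25e-03 S

4.25e-03


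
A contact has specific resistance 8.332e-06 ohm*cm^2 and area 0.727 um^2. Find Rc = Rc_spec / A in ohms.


Step 1: Convert area to cm^2: 0.727 um^2 = 7.2700e-09 cm^2
Step 2: Rc = Rc_spec / A = 8.332e-06 / 7.2700e-09
Step 3: Rc = 1.15e+03 ohms

1.15e+03


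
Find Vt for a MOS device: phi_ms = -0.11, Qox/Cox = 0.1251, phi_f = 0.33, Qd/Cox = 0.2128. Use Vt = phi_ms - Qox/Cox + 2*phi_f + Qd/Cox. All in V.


Step 1: Vt = phi_ms - Qox/Cox + 2*phi_f + Qd/Cox
Step 2: Vt = -0.11 - 0.1251 + 2*0.33 + 0.2128
Step 3: Vt = -0.11 - 0.1251 + 0.66 + 0.2128
Step 4: Vt = 0.6377 V

0.6377


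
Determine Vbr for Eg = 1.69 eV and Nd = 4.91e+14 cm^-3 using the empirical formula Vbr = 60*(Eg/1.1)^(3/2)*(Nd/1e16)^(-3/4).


Step 1: Eg/1.1 = 1.69/1.1 = 1.536364
Step 2: (Eg/1.1)^1.5 = 1.536364^1.5 = 1.904326
Step 3: (Nd/1e16)^(-0.75) = (0.0491)^(-0.75) = 9.587136
Step 4: Vbr = 60 * 1.904326 * 9.587136 = 1095.4 V

1095.4


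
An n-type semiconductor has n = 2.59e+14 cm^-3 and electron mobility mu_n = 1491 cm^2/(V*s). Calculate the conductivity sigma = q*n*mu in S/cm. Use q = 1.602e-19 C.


Step 1: sigma = q * n * mu
Step 2: sigma = 1.602e-19 * 2.59e+14 * 1491
Step 3: sigma = 6.186e-02 S/cm

6.186e-02


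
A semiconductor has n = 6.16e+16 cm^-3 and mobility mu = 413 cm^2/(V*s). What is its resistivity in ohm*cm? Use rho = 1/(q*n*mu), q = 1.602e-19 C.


Step 1: sigma = q * n * mu = 1.602e-19 * 6.16e+16 * 413 = 4.07562e+00 S/cm
Step 2: rho = 1 / sigma = 1 / 4.07562e+00 = 0.2454 ohm*cm

0.2454


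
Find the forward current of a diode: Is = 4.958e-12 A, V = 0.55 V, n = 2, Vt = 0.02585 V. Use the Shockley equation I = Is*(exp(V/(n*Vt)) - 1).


Step 1: V/(n*Vt) = 0.55/(2*0.02585) = 10.6383
Step 2: exp(10.6383) = 4.1702e+04
Step 3: I = 4.958e-12 * (4.1702e+04 - 1) = 2.07e-07 A

2.07e-07


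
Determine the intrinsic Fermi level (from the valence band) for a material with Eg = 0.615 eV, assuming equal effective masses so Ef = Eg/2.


Step 1: For an intrinsic semiconductor, the Fermi level sits at midgap.
Step 2: Ef = Eg / 2 = 0.615 / 2 = 0.3075 eV

0.3075


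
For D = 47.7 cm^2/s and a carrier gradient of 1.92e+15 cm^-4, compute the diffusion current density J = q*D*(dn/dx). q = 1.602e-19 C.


Step 1: J = q * D * (dn/dx)
Step 2: J = 1.602e-19 * 47.7 * 1.92e+15
Step 3: J = 1.47e-02 A/cm^2

1.47e-02


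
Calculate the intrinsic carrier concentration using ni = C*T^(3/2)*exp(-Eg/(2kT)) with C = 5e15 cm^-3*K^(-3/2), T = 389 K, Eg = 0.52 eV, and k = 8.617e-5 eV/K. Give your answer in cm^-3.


Step 1: Compute kT = 8.617e-5 * 389 = 0.03352013 eV
Step 2: Exponent = -Eg/(2kT) = -0.52/(2*0.03352013) = -7.75653
Step 3: T^(3/2) = 389^1.5 = 7672.28
Step 4: ni = 5e15 * 7672.28 * exp(-7.75653) = 1.64e+16 cm^-3

1.64e+16


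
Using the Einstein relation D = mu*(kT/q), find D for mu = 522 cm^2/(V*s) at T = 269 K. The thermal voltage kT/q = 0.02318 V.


Step 1: D = mu * (kT/q)
Step 2: D = 522 * 0.02318
Step 3: D = 12.1 cm^2/s

12.1


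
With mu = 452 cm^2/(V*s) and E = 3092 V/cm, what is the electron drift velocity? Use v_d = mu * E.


Step 1: v_d = mu * E
Step 2: v_d = 452 * 3092 = 1397584
Step 3: v_d = 1.40e+06 cm/s

1.40e+06


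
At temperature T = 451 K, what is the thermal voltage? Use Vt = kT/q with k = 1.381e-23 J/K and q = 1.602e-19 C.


Step 1: kT = 1.381e-23 * 451 = 6.22831e-21 J
Step 2: Vt = kT/q = 6.22831e-21 / 1.602e-19
Step 3: Vt = 0.03888 V

0.03888


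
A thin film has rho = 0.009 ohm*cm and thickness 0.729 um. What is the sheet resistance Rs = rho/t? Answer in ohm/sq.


Step 1: Convert thickness to cm: t = 0.729 um = 7.2900e-05 cm
Step 2: Rs = rho / t = 0.009 / 7.2900e-05
Step 3: Rs = 123.5 ohm/sq

123.5


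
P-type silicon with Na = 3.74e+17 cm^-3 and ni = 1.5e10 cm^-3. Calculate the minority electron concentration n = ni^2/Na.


Step 1: Majority hole concentration p ≈ Na = 3.74e+17 cm^-3
Step 2: n = ni^2 / Na = (1.5e10)^2 / 3.74e+17
Step 3: n = 6.02e+02 cm^-3

6.02e+02


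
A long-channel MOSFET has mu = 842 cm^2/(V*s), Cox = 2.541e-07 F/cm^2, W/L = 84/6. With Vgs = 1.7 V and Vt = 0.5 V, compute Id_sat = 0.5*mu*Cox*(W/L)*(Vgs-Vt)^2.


Step 1: Overdrive voltage Vov = Vgs - Vt = 1.7 - 0.5 = 1.2 V
Step 2: W/L = 84/6 = 14
Step 3: Id = 0.5 * 842 * 2.541e-07 * 14 * 1.2^2
Step 4: Id = 2.16e-03 A

2.16e-03


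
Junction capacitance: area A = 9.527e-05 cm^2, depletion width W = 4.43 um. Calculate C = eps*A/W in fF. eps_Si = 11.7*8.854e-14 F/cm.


Step 1: eps_Si = 11.7 * 8.854e-14 = 1.035918e-12 F/cm
Step 2: W in cm = 4.43 * 1e-4 = 4.43e-04 cm
Step 3: C = 1.035918e-12 * 9.527e-05 / 4.43e-04 = 2.227808e-13 F
Step 4: C = 222.78 fF

222.78


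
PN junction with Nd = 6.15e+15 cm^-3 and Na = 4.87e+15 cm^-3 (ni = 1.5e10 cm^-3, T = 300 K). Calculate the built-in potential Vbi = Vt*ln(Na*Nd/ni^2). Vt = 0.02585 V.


Step 1: Compute Na*Nd/ni^2 = 4.87e+15 * 6.15e+15 / (1.5e10)^2 = 1.3311e+11
Step 2: ln(1.3311e+11) = 25.6144
Step 3: Vbi = 0.02585 * 25.6144 = 0.662 V

0.662


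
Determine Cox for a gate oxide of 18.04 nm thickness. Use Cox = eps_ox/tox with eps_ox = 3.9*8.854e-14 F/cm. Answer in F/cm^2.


Step 1: eps_ox = 3.9 * 8.854e-14 = 3.45306e-13 F/cm
Step 2: tox in cm = 18.04 nm * 1e-7 = 1.8040e-06 cm
Step 3: Cox = 3.45306e-13 / 1.8040e-06 = 1.91e-07 F/cm^2

1.91e-07


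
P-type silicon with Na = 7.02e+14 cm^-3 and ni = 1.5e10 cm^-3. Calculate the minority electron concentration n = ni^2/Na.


Step 1: Majority hole concentration p ≈ Na = 7.02e+14 cm^-3
Step 2: n = ni^2 / Na = (1.5e10)^2 / 7.02e+14
Step 3: n = 3.21e+05 cm^-3

3.21e+05


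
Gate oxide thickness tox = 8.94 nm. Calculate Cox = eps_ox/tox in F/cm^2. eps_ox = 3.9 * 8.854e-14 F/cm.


Step 1: eps_ox = 3.9 * 8.854e-14 = 3.45306e-13 F/cm
Step 2: tox in cm = 8.94 nm * 1e-7 = 8.9400e-07 cm
Step 3: Cox = 3.45306e-13 / 8.9400e-07 = 3.86e-07 F/cm^2

3.86e-07


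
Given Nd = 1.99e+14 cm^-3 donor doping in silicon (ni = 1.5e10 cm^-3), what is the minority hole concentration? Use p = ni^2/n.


Step 1: Since Nd >> ni, n ≈ Nd = 1.99e+14 cm^-3
Step 2: p = ni^2 / n = (1.5e10)^2 / 1.99e+14
Step 3: p = 2.25e20 / 1.99e+14 = 1.13e+06 cm^-3

1.13e+06


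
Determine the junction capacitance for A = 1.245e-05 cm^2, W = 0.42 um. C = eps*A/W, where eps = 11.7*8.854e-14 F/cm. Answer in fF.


Step 1: eps_Si = 11.7 * 8.854e-14 = 1.035918e-12 F/cm
Step 2: W in cm = 0.42 * 1e-4 = 4.20e-05 cm
Step 3: C = 1.035918e-12 * 1.245e-05 / 4.20e-05 = 3.070757e-13 F
Step 4: C = 307.08 fF

307.08


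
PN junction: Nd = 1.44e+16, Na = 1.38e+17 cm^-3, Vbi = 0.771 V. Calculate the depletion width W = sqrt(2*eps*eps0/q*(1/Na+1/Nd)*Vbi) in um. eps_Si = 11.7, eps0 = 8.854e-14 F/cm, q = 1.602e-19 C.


Step 1: 1/Na + 1/Nd = 1/1.38e+17 + 1/1.44e+16 = 7.66908e-17
Step 2: 2*eps*eps0/q = 2*11.7*8.854e-14/1.602e-19 = 1.293281e+07
Step 3: W^2 = 1.293281e+07 * 7.66908e-17 * 0.771 = 7.64699e-10
Step 4: W = sqrt(7.64699e-10) = 2.765e-05 cm = 0.2765 um

0.2765


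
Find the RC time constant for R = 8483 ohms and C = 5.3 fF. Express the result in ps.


Step 1: tau = R * C
Step 2: tau = 8483 * 5.3 fF = 8483 * 5.3e-15 F
Step 3: tau = 4.49599e-11 s = 44.9599 ps

44.9599


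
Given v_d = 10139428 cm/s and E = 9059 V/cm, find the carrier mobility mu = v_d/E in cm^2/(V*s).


Step 1: mu = v_d / E
Step 2: mu = 10139428 / 9059
Step 3: mu = 1119.27 cm^2/(V*s)

1119.27


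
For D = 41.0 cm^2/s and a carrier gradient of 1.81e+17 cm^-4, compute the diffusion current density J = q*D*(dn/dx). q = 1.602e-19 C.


Step 1: J = q * D * (dn/dx)
Step 2: J = 1.602e-19 * 41.0 * 1.81e+17
Step 3: J = 1.19e+00 A/cm^2

1.19e+00


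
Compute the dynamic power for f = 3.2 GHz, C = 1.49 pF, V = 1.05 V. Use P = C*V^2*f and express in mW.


Step 1: V^2 = 1.05^2 = 1.1025 V^2
Step 2: P = C*V^2*f = 1.49e-12 F * 1.1025 * 3.2e9 Hz
Step 3: P = 5.25672e-03 W
Step 4: P = 5.257 mW

5.257


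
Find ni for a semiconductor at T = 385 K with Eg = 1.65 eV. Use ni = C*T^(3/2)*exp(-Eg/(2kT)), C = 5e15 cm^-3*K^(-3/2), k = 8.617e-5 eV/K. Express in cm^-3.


Step 1: Compute kT = 8.617e-5 * 385 = 0.03317545 eV
Step 2: Exponent = -Eg/(2kT) = -1.65/(2*0.03317545) = -24.86779
Step 3: T^(3/2) = 385^1.5 = 7554.25
Step 4: ni = 5e15 * 7554.25 * exp(-24.86779) = 5.99e+08 cm^-3

5.99e+08


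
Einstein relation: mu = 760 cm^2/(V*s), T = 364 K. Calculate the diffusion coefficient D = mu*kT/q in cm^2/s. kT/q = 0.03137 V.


Step 1: D = mu * (kT/q)
Step 2: D = 760 * 0.03137
Step 3: D = 23.84 cm^2/s

23.84


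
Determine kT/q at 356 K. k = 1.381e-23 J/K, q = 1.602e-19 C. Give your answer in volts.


Step 1: kT = 1.381e-23 * 356 = 4.91636e-21 J
Step 2: Vt = kT/q = 4.91636e-21 / 1.602e-19
Step 3: Vt = 0.03069 V

0.03069


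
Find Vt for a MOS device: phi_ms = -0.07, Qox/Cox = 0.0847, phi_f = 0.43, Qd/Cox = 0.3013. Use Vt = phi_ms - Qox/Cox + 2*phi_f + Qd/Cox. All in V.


Step 1: Vt = phi_ms - Qox/Cox + 2*phi_f + Qd/Cox
Step 2: Vt = -0.07 - 0.0847 + 2*0.43 + 0.3013
Step 3: Vt = -0.07 - 0.0847 + 0.86 + 0.3013
Step 4: Vt = 1.0066 V

1.0066


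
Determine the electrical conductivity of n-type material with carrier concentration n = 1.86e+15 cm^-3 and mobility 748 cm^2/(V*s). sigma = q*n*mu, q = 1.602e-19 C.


Step 1: sigma = q * n * mu
Step 2: sigma = 1.602e-19 * 1.86e+15 * 748
Step 3: sigma = 2.229e-01 S/cm

2.229e-01


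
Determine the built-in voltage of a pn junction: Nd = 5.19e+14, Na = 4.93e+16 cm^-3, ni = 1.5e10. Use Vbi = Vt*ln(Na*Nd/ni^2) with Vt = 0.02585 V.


Step 1: Compute Na*Nd/ni^2 = 4.93e+16 * 5.19e+14 / (1.5e10)^2 = 1.1372e+11
Step 2: ln(1.1372e+11) = 25.4570
Step 3: Vbi = 0.02585 * 25.4570 = 0.658 V

0.658


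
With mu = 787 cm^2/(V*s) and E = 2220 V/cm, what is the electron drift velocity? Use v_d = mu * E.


Step 1: v_d = mu * E
Step 2: v_d = 787 * 2220 = 1747140
Step 3: v_d = 1.75e+06 cm/s

1.75e+06


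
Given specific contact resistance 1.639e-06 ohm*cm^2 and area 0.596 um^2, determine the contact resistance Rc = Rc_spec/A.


Step 1: Convert area to cm^2: 0.596 um^2 = 5.9600e-09 cm^2
Step 2: Rc = Rc_spec / A = 1.639e-06 / 5.9600e-09
Step 3: Rc = 2.75e+02 ohms

2.75e+02


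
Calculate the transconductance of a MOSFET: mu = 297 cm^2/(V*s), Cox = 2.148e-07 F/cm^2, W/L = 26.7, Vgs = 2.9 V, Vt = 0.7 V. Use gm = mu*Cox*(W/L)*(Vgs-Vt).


Step 1: Vov = Vgs - Vt = 2.9 - 0.7 = 2.2 V
Step 2: gm = mu * Cox * (W/L) * Vov
Step 3: gm = 297 * 2.148e-07 * 26.7 * 2.2 = 3.75e-03 S

3.75e-03


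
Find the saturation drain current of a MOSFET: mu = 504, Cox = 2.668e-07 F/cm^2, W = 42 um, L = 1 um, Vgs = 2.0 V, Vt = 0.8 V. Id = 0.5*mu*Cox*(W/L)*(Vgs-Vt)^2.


Step 1: Overdrive voltage Vov = Vgs - Vt = 2.0 - 0.8 = 1.2 V
Step 2: W/L = 42/1 = 42
Step 3: Id = 0.5 * 504 * 2.668e-07 * 42 * 1.2^2
Step 4: Id = 4.07e-03 A

4.07e-03


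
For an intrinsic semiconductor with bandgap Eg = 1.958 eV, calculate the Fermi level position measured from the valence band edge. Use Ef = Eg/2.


Step 1: For an intrinsic semiconductor, the Fermi level sits at midgap.
Step 2: Ef = Eg / 2 = 1.958 / 2 = 0.979 eV

0.979


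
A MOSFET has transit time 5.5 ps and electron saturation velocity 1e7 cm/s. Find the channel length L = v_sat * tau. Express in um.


Step 1: tau in seconds = 5.5 ps * 1e-12 = 5.5000e-12 s
Step 2: L = v_sat * tau = 1e7 * 5.5000e-12 = 5.5000e-05 cm
Step 3: L in um = 5.5000e-05 * 1e4 = 0.55 um

0.55


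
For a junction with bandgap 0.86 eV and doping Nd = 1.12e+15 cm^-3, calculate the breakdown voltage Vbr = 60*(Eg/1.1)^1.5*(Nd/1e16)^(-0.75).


Step 1: Eg/1.1 = 0.86/1.1 = 0.781818
Step 2: (Eg/1.1)^1.5 = 0.781818^1.5 = 0.691287
Step 3: (Nd/1e16)^(-0.75) = (0.112)^(-0.75) = 5.165192
Step 4: Vbr = 60 * 0.691287 * 5.165192 = 214.2 V

214.2


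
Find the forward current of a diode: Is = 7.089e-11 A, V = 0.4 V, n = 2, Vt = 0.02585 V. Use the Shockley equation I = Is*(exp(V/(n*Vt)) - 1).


Step 1: V/(n*Vt) = 0.4/(2*0.02585) = 7.7369
Step 2: exp(7.7369) = 2.2914e+03
Step 3: I = 7.089e-11 * (2.2914e+03 - 1) = 1.62e-07 A

1.62e-07


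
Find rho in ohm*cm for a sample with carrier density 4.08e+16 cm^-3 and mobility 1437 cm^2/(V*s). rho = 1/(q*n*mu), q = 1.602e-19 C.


Step 1: sigma = q * n * mu = 1.602e-19 * 4.08e+16 * 1437 = 9.39246e+00 S/cm
Step 2: rho = 1 / sigma = 1 / 9.39246e+00 = 0.1065 ohm*cm

0.1065


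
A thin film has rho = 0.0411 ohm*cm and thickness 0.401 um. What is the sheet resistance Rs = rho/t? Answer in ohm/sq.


Step 1: Convert thickness to cm: t = 0.401 um = 4.0100e-05 cm
Step 2: Rs = rho / t = 0.0411 / 4.0100e-05
Step 3: Rs = 1024.9 ohm/sq

1024.9


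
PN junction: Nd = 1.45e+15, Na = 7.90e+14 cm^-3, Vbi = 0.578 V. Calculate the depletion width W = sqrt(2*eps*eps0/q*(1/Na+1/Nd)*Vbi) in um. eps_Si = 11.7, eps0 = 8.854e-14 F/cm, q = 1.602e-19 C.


Step 1: 1/Na + 1/Nd = 1/7.90e+14 + 1/1.45e+15 = 1.95548e-15
Step 2: 2*eps*eps0/q = 2*11.7*8.854e-14/1.602e-19 = 1.293281e+07
Step 3: W^2 = 1.293281e+07 * 1.95548e-15 * 0.578 = 1.46175e-08
Step 4: W = sqrt(1.46175e-08) = 1.209e-04 cm = 1.209 um

1.209


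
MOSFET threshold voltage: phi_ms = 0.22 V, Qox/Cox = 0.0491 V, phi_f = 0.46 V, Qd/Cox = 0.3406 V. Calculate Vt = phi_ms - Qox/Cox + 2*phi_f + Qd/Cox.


Step 1: Vt = phi_ms - Qox/Cox + 2*phi_f + Qd/Cox
Step 2: Vt = 0.22 - 0.0491 + 2*0.46 + 0.3406
Step 3: Vt = 0.22 - 0.0491 + 0.92 + 0.3406
Step 4: Vt = 1.4315 V

1.4315


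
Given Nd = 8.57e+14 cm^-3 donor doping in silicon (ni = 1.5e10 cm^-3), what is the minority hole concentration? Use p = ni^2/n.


Step 1: Since Nd >> ni, n ≈ Nd = 8.57e+14 cm^-3
Step 2: p = ni^2 / n = (1.5e10)^2 / 8.57e+14
Step 3: p = 2.25e20 / 8.57e+14 = 2.63e+05 cm^-3

2.63e+05


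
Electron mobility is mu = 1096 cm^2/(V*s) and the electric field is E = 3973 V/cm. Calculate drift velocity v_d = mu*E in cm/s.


Step 1: v_d = mu * E
Step 2: v_d = 1096 * 3973 = 4354408
Step 3: v_d = 4.35e+06 cm/s

4.35e+06


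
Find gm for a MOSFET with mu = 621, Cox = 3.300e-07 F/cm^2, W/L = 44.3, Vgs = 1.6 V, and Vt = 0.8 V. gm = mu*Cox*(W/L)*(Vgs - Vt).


Step 1: Vov = Vgs - Vt = 1.6 - 0.8 = 0.8 V
Step 2: gm = mu * Cox * (W/L) * Vov
Step 3: gm = 621 * 3.300e-07 * 44.3 * 0.8 = 7.26e-03 S

7.26e-03


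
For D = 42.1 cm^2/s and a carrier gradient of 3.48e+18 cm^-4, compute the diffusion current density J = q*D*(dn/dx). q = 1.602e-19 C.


Step 1: J = q * D * (dn/dx)
Step 2: J = 1.602e-19 * 42.1 * 3.48e+18
Step 3: J = 2.35e+01 A/cm^2

2.35e+01


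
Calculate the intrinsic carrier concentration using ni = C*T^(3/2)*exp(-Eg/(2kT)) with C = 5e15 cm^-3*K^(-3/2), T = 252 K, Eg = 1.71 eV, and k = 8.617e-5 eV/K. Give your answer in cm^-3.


Step 1: Compute kT = 8.617e-5 * 252 = 0.02171484 eV
Step 2: Exponent = -Eg/(2kT) = -1.71/(2*0.02171484) = -39.37399
Step 3: T^(3/2) = 252^1.5 = 4000.38
Step 4: ni = 5e15 * 4000.38 * exp(-39.37399) = 1.59e+02 cm^-3

1.59e+02


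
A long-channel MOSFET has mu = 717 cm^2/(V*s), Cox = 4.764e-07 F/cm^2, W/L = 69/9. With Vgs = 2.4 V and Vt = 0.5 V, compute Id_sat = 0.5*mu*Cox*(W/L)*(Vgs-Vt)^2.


Step 1: Overdrive voltage Vov = Vgs - Vt = 2.4 - 0.5 = 1.9 V
Step 2: W/L = 69/9 = 7.66667
Step 3: Id = 0.5 * 717 * 4.764e-07 * 7.66667 * 1.9^2
Step 4: Id = 4.73e-03 A

4.73e-03


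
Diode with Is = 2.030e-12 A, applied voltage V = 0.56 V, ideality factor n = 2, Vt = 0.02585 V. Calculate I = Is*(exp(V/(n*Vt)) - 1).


Step 1: V/(n*Vt) = 0.56/(2*0.02585) = 10.8317
Step 2: exp(10.8317) = 5.0600e+04
Step 3: I = 2.030e-12 * (5.0600e+04 - 1) = 1.03e-07 A

1.03e-07


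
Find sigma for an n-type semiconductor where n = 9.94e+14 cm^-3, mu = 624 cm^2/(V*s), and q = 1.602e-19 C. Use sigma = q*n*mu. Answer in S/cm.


Step 1: sigma = q * n * mu
Step 2: sigma = 1.602e-19 * 9.94e+14 * 624
Step 3: sigma = 9.937e-02 S/cm

9.937e-02


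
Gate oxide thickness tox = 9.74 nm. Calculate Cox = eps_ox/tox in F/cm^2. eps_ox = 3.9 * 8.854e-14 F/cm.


Step 1: eps_ox = 3.9 * 8.854e-14 = 3.45306e-13 F/cm
Step 2: tox in cm = 9.74 nm * 1e-7 = 9.7400e-07 cm
Step 3: Cox = 3.45306e-13 / 9.7400e-07 = 3.55e-07 F/cm^2

3.55e-07


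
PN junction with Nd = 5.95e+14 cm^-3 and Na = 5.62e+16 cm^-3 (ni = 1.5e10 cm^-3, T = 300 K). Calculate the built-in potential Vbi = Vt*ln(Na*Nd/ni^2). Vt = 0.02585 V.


Step 1: Compute Na*Nd/ni^2 = 5.62e+16 * 5.95e+14 / (1.5e10)^2 = 1.4862e+11
Step 2: ln(1.4862e+11) = 25.7247
Step 3: Vbi = 0.02585 * 25.7247 = 0.665 V

0.665


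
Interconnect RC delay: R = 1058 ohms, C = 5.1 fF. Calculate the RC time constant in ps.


Step 1: tau = R * C
Step 2: tau = 1058 * 5.1 fF = 1058 * 5.1e-15 F
Step 3: tau = 5.3958e-12 s = 5.3958 ps

5.3958


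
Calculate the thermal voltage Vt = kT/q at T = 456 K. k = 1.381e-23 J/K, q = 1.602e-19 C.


Step 1: kT = 1.381e-23 * 456 = 6.29736e-21 J
Step 2: Vt = kT/q = 6.29736e-21 / 1.602e-19
Step 3: Vt = 0.03931 V

0.03931


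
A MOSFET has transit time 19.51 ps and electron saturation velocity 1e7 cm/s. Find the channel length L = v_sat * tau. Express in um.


Step 1: tau in seconds = 19.51 ps * 1e-12 = 1.9510e-11 s
Step 2: L = v_sat * tau = 1e7 * 1.9510e-11 = 1.9510e-04 cm
Step 3: L in um = 1.9510e-04 * 1e4 = 1.951 um

1.951


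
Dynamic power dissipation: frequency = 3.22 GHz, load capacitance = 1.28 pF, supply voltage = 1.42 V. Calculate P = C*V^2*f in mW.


Step 1: V^2 = 1.42^2 = 2.0164 V^2
Step 2: P = C*V^2*f = 1.28e-12 F * 2.0164 * 3.22e9 Hz
Step 3: P = 8.31079424e-03 W
Step 4: P = 8.311 mW

8.311


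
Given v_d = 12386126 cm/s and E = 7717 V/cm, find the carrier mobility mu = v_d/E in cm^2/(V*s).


Step 1: mu = v_d / E
Step 2: mu = 12386126 / 7717
Step 3: mu = 1605.04 cm^2/(V*s)

1605.04


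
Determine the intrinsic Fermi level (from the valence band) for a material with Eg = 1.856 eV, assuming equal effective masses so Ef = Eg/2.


Step 1: For an intrinsic semiconductor, the Fermi level sits at midgap.
Step 2: Ef = Eg / 2 = 1.856 / 2 = 0.928 eV

0.928


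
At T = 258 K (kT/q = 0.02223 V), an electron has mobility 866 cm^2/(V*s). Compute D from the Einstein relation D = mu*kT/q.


Step 1: D = mu * (kT/q)
Step 2: D = 866 * 0.02223
Step 3: D = 19.25 cm^2/s

19.25


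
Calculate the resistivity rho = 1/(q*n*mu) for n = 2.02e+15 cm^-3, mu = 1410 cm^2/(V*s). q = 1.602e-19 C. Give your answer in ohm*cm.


Step 1: sigma = q * n * mu = 1.602e-19 * 2.02e+15 * 1410 = 4.56282e-01 S/cm
Step 2: rho = 1 / sigma = 1 / 4.56282e-01 = 2.192 ohm*cm

2.192


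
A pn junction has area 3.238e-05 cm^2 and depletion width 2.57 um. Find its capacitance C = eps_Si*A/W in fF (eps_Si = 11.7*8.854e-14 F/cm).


Step 1: eps_Si = 11.7 * 8.854e-14 = 1.035918e-12 F/cm
Step 2: W in cm = 2.57 * 1e-4 = 2.57e-04 cm
Step 3: C = 1.035918e-12 * 3.238e-05 / 2.57e-04 = 1.305176e-13 F
Step 4: C = 130.52 fF

130.52


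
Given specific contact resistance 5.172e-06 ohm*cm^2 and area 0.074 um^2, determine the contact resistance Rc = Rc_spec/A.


Step 1: Convert area to cm^2: 0.074 um^2 = 7.4000e-10 cm^2
Step 2: Rc = Rc_spec / A = 5.172e-06 / 7.4000e-10
Step 3: Rc = 6.99e+03 ohms

6.99e+03


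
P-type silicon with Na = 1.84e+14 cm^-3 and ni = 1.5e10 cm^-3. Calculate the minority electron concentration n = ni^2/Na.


Step 1: Majority hole concentration p ≈ Na = 1.84e+14 cm^-3
Step 2: n = ni^2 / Na = (1.5e10)^2 / 1.84e+14
Step 3: n = 1.22e+06 cm^-3

1.22e+06


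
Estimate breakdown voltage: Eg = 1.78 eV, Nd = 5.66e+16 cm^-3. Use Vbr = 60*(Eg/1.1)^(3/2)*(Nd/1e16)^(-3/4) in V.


Step 1: Eg/1.1 = 1.78/1.1 = 1.618182
Step 2: (Eg/1.1)^1.5 = 1.618182^1.5 = 2.058453
Step 3: (Nd/1e16)^(-0.75) = (5.66)^(-0.75) = 0.272513
Step 4: Vbr = 60 * 2.058453 * 0.272513 = 33.7 V

33.7


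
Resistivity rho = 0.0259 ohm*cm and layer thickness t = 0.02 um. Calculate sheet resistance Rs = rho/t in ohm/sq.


Step 1: Convert thickness to cm: t = 0.02 um = 2.0000e-06 cm
Step 2: Rs = rho / t = 0.0259 / 2.0000e-06
Step 3: Rs = 12950.0 ohm/sq

12950.0


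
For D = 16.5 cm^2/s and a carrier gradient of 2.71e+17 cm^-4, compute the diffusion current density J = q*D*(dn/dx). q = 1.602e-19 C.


Step 1: J = q * D * (dn/dx)
Step 2: J = 1.602e-19 * 16.5 * 2.71e+17
Step 3: J = 7.16e-01 A/cm^2

7.16e-01


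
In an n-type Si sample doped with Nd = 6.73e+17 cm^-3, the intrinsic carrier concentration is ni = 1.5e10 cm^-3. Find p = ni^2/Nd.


Step 1: Since Nd >> ni, n ≈ Nd = 6.73e+17 cm^-3
Step 2: p = ni^2 / n = (1.5e10)^2 / 6.73e+17
Step 3: p = 2.25e20 / 6.73e+17 = 3.34e+02 cm^-3

3.34e+02


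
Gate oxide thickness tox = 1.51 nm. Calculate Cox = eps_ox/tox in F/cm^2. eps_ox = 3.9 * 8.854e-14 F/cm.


Step 1: eps_ox = 3.9 * 8.854e-14 = 3.45306e-13 F/cm
Step 2: tox in cm = 1.51 nm * 1e-7 = 1.5100e-07 cm
Step 3: Cox = 3.45306e-13 / 1.5100e-07 = 2.29e-06 F/cm^2

2.29e-06


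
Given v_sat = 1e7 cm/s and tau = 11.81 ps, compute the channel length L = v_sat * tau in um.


Step 1: tau in seconds = 11.81 ps * 1e-12 = 1.1810e-11 s
Step 2: L = v_sat * tau = 1e7 * 1.1810e-11 = 1.1810e-04 cm
Step 3: L in um = 1.1810e-04 * 1e4 = 1.181 um

1.181


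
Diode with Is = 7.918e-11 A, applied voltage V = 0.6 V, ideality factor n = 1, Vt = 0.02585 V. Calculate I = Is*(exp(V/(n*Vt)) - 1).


Step 1: V/(n*Vt) = 0.6/(1*0.02585) = 23.2108
Step 2: exp(23.2108) = 1.2032e+10
Step 3: I = 7.918e-11 * (1.2032e+10 - 1) = 9.53e-01 A

9.53e-01


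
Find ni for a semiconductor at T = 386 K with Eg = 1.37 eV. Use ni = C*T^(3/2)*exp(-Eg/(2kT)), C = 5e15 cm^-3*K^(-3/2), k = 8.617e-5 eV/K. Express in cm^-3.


Step 1: Compute kT = 8.617e-5 * 386 = 0.03326162 eV
Step 2: Exponent = -Eg/(2kT) = -1.37/(2*0.03326162) = -20.59431
Step 3: T^(3/2) = 386^1.5 = 7583.70
Step 4: ni = 5e15 * 7583.70 * exp(-20.59431) = 4.31e+10 cm^-3

4.31e+10


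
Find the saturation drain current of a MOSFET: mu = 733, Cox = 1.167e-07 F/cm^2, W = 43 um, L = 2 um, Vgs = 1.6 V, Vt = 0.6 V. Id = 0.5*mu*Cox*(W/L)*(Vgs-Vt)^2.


Step 1: Overdrive voltage Vov = Vgs - Vt = 1.6 - 0.6 = 1.0 V
Step 2: W/L = 43/2 = 21.5
Step 3: Id = 0.5 * 733 * 1.167e-07 * 21.5 * 1.0^2
Step 4: Id = 9.20e-04 A

9.20e-04


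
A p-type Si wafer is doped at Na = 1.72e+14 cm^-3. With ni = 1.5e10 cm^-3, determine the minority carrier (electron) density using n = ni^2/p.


Step 1: Majority hole concentration p ≈ Na = 1.72e+14 cm^-3
Step 2: n = ni^2 / Na = (1.5e10)^2 / 1.72e+14
Step 3: n = 1.31e+06 cm^-3

1.31e+06


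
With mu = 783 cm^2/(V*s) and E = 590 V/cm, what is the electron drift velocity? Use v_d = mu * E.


Step 1: v_d = mu * E
Step 2: v_d = 783 * 590 = 461970
Step 3: v_d = 4.62e+05 cm/s

4.62e+05


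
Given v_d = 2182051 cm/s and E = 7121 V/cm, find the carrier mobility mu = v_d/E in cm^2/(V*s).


Step 1: mu = v_d / E
Step 2: mu = 2182051 / 7121
Step 3: mu = 306.42 cm^2/(V*s)

306.42


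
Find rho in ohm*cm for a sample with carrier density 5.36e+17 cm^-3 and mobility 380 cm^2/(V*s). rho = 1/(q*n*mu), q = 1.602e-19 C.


Step 1: sigma = q * n * mu = 1.602e-19 * 5.36e+17 * 380 = 3.26295e+01 S/cm
Step 2: rho = 1 / sigma = 1 / 3.26295e+01 = 0.03065 ohm*cm

0.03065


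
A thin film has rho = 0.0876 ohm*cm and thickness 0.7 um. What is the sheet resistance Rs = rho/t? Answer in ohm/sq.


Step 1: Convert thickness to cm: t = 0.7 um = 7.0000e-05 cm
Step 2: Rs = rho / t = 0.0876 / 7.0000e-05
Step 3: Rs = 1251.4 ohm/sq

1251.4


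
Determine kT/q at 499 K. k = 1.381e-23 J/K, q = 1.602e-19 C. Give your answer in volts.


Step 1: kT = 1.381e-23 * 499 = 6.89119e-21 J
Step 2: Vt = kT/q = 6.89119e-21 / 1.602e-19
Step 3: Vt = 0.04302 V

0.04302


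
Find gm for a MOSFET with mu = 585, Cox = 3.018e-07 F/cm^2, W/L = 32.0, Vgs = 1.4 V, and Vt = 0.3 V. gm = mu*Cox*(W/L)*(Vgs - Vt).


Step 1: Vov = Vgs - Vt = 1.4 - 0.3 = 1.1 V
Step 2: gm = mu * Cox * (W/L) * Vov
Step 3: gm = 585 * 3.018e-07 * 32.0 * 1.1 = 6.21e-03 S

6.21e-03


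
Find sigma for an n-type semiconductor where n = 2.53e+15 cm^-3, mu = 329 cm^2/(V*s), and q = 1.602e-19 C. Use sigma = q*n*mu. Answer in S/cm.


Step 1: sigma = q * n * mu
Step 2: sigma = 1.602e-19 * 2.53e+15 * 329
Step 3: sigma = 1.333e-01 S/cm

1.333e-01


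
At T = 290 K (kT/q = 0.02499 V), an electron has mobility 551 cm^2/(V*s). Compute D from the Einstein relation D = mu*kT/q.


Step 1: D = mu * (kT/q)
Step 2: D = 551 * 0.02499
Step 3: D = 13.77 cm^2/s

13.77


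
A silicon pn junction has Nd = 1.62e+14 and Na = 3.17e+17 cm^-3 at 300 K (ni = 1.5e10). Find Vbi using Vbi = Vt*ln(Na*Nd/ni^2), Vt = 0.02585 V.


Step 1: Compute Na*Nd/ni^2 = 3.17e+17 * 1.62e+14 / (1.5e10)^2 = 2.2824e+11
Step 2: ln(2.2824e+11) = 26.1537
Step 3: Vbi = 0.02585 * 26.1537 = 0.676 V

0.676


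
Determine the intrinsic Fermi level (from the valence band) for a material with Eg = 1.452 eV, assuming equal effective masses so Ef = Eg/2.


Step 1: For an intrinsic semiconductor, the Fermi level sits at midgap.
Step 2: Ef = Eg / 2 = 1.452 / 2 = 0.726 eV

0.726


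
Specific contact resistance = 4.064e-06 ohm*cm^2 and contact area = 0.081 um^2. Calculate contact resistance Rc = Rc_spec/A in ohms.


Step 1: Convert area to cm^2: 0.081 um^2 = 8.1000e-10 cm^2
Step 2: Rc = Rc_spec / A = 4.064e-06 / 8.1000e-10
Step 3: Rc = 5.02e+03 ohms

5.02e+03


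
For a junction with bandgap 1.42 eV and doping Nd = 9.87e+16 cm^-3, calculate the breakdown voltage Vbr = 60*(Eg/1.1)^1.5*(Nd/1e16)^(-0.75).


Step 1: Eg/1.1 = 1.42/1.1 = 1.290909
Step 2: (Eg/1.1)^1.5 = 1.290909^1.5 = 1.466707
Step 3: (Nd/1e16)^(-0.75) = (9.87)^(-0.75) = 0.179582
Step 4: Vbr = 60 * 1.466707 * 0.179582 = 15.8 V

15.8


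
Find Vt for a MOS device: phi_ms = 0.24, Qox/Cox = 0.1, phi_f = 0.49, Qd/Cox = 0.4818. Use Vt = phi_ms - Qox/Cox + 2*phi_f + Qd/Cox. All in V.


Step 1: Vt = phi_ms - Qox/Cox + 2*phi_f + Qd/Cox
Step 2: Vt = 0.24 - 0.1 + 2*0.49 + 0.4818
Step 3: Vt = 0.24 - 0.1 + 0.98 + 0.4818
Step 4: Vt = 1.6018 V

1.6018


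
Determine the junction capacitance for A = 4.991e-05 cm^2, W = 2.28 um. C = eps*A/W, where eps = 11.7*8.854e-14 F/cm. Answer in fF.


Step 1: eps_Si = 11.7 * 8.854e-14 = 1.035918e-12 F/cm
Step 2: W in cm = 2.28 * 1e-4 = 2.28e-04 cm
Step 3: C = 1.035918e-12 * 4.991e-05 / 2.28e-04 = 2.267661e-13 F
Step 4: C = 226.77 fF

226.77


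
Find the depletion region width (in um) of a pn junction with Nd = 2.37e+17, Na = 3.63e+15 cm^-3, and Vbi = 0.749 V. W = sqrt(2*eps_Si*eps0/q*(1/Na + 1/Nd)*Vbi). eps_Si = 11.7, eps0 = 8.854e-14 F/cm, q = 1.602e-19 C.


Step 1: 1/Na + 1/Nd = 1/3.63e+15 + 1/2.37e+17 = 2.79702e-16
Step 2: 2*eps*eps0/q = 2*11.7*8.854e-14/1.602e-19 = 1.293281e+07
Step 3: W^2 = 1.293281e+07 * 2.79702e-16 * 0.749 = 2.70938e-09
Step 4: W = sqrt(2.70938e-09) = 5.205e-05 cm = 0.5205 um

0.5205


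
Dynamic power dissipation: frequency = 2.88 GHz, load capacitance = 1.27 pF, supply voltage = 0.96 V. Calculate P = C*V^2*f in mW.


Step 1: V^2 = 0.96^2 = 0.9216 V^2
Step 2: P = C*V^2*f = 1.27e-12 F * 0.9216 * 2.88e9 Hz
Step 3: P = 3.37084416e-03 W
Step 4: P = 3.371 mW

3.371


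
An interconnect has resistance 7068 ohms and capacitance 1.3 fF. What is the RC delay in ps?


Step 1: tau = R * C
Step 2: tau = 7068 * 1.3 fF = 7068 * 1.3e-15 F
Step 3: tau = 9.1884e-12 s = 9.1884 ps

9.1884


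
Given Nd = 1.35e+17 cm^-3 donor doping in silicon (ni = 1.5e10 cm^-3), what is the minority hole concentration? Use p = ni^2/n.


Step 1: Since Nd >> ni, n ≈ Nd = 1.35e+17 cm^-3
Step 2: p = ni^2 / n = (1.5e10)^2 / 1.35e+17
Step 3: p = 2.25e20 / 1.35e+17 = 1.67e+03 cm^-3

1.67e+03


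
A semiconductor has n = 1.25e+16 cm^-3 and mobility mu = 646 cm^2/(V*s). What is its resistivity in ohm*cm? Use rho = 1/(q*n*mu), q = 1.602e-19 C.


Step 1: sigma = q * n * mu = 1.602e-19 * 1.25e+16 * 646 = 1.29362e+00 S/cm
Step 2: rho = 1 / sigma = 1 / 1.29362e+00 = 0.773 ohm*cm

0.773


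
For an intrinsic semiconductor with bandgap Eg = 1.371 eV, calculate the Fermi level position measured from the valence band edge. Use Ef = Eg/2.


Step 1: For an intrinsic semiconductor, the Fermi level sits at midgap.
Step 2: Ef = Eg / 2 = 1.371 / 2 = 0.6855 eV

0.6855


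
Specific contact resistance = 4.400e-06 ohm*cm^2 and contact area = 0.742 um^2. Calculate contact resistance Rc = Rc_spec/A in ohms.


Step 1: Convert area to cm^2: 0.742 um^2 = 7.4200e-09 cm^2
Step 2: Rc = Rc_spec / A = 4.400e-06 / 7.4200e-09
Step 3: Rc = 5.93e+02 ohms

5.93e+02


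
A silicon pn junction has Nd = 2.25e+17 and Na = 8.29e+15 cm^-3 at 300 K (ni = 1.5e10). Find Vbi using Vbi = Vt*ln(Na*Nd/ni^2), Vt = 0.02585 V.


Step 1: Compute Na*Nd/ni^2 = 8.29e+15 * 2.25e+17 / (1.5e10)^2 = 8.2900e+12
Step 2: ln(8.2900e+12) = 29.7461
Step 3: Vbi = 0.02585 * 29.7461 = 0.769 V

0.769


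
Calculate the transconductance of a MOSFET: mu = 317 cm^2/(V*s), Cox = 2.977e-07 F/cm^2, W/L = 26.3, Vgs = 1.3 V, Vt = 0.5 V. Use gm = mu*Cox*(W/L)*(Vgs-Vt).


Step 1: Vov = Vgs - Vt = 1.3 - 0.5 = 0.8 V
Step 2: gm = mu * Cox * (W/L) * Vov
Step 3: gm = 317 * 2.977e-07 * 26.3 * 0.8 = 1.99e-03 S

1.99e-03


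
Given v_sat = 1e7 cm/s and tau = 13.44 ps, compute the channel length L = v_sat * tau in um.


Step 1: tau in seconds = 13.44 ps * 1e-12 = 1.3440e-11 s
Step 2: L = v_sat * tau = 1e7 * 1.3440e-11 = 1.3440e-04 cm
Step 3: L in um = 1.3440e-04 * 1e4 = 1.344 um

1.344
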